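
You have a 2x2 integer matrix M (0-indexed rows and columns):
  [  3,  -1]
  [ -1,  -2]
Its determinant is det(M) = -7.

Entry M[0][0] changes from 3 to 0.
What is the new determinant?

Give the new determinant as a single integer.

det is linear in row 0: changing M[0][0] by delta changes det by delta * cofactor(0,0).
Cofactor C_00 = (-1)^(0+0) * minor(0,0) = -2
Entry delta = 0 - 3 = -3
Det delta = -3 * -2 = 6
New det = -7 + 6 = -1

Answer: -1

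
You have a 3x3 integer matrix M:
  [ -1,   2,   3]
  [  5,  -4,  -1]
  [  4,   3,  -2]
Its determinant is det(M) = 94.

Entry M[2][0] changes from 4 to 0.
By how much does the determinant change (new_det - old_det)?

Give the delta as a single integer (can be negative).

Cofactor C_20 = 10
Entry delta = 0 - 4 = -4
Det delta = entry_delta * cofactor = -4 * 10 = -40

Answer: -40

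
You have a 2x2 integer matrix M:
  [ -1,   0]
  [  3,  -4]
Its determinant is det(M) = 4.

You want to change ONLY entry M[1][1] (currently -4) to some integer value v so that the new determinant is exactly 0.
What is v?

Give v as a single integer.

Answer: 0

Derivation:
det is linear in entry M[1][1]: det = old_det + (v - -4) * C_11
Cofactor C_11 = -1
Want det = 0: 4 + (v - -4) * -1 = 0
  (v - -4) = -4 / -1 = 4
  v = -4 + (4) = 0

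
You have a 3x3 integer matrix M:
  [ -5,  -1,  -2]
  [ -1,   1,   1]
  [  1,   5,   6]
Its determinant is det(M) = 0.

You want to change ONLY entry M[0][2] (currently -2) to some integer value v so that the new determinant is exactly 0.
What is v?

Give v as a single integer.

det is linear in entry M[0][2]: det = old_det + (v - -2) * C_02
Cofactor C_02 = -6
Want det = 0: 0 + (v - -2) * -6 = 0
  (v - -2) = 0 / -6 = 0
  v = -2 + (0) = -2

Answer: -2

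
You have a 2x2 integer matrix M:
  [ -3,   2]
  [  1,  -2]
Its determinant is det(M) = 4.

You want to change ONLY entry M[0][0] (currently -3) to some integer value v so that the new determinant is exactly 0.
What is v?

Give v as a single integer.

Answer: -1

Derivation:
det is linear in entry M[0][0]: det = old_det + (v - -3) * C_00
Cofactor C_00 = -2
Want det = 0: 4 + (v - -3) * -2 = 0
  (v - -3) = -4 / -2 = 2
  v = -3 + (2) = -1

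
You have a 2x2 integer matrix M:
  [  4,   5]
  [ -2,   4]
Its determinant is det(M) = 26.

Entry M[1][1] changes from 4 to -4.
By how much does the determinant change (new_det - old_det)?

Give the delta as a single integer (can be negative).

Cofactor C_11 = 4
Entry delta = -4 - 4 = -8
Det delta = entry_delta * cofactor = -8 * 4 = -32

Answer: -32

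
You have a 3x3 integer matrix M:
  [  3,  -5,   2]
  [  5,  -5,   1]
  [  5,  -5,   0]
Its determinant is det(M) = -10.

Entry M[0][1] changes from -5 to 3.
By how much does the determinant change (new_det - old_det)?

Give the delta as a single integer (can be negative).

Cofactor C_01 = 5
Entry delta = 3 - -5 = 8
Det delta = entry_delta * cofactor = 8 * 5 = 40

Answer: 40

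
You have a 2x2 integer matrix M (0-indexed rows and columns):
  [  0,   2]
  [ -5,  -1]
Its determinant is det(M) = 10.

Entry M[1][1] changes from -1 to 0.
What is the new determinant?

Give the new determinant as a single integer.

Answer: 10

Derivation:
det is linear in row 1: changing M[1][1] by delta changes det by delta * cofactor(1,1).
Cofactor C_11 = (-1)^(1+1) * minor(1,1) = 0
Entry delta = 0 - -1 = 1
Det delta = 1 * 0 = 0
New det = 10 + 0 = 10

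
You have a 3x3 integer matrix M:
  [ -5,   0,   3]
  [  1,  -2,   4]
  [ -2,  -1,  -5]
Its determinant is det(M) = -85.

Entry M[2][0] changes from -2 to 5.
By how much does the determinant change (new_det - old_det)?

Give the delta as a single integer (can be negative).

Cofactor C_20 = 6
Entry delta = 5 - -2 = 7
Det delta = entry_delta * cofactor = 7 * 6 = 42

Answer: 42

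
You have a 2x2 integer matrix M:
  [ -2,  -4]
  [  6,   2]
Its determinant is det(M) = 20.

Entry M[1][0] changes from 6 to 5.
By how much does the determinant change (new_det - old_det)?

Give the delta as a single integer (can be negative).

Cofactor C_10 = 4
Entry delta = 5 - 6 = -1
Det delta = entry_delta * cofactor = -1 * 4 = -4

Answer: -4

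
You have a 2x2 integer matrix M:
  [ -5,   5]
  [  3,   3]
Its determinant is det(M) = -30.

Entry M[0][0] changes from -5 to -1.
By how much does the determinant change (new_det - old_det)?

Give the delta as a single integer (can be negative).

Answer: 12

Derivation:
Cofactor C_00 = 3
Entry delta = -1 - -5 = 4
Det delta = entry_delta * cofactor = 4 * 3 = 12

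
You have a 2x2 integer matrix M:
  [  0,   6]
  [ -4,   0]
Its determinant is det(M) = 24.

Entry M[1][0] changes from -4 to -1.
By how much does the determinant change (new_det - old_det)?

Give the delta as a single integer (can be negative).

Answer: -18

Derivation:
Cofactor C_10 = -6
Entry delta = -1 - -4 = 3
Det delta = entry_delta * cofactor = 3 * -6 = -18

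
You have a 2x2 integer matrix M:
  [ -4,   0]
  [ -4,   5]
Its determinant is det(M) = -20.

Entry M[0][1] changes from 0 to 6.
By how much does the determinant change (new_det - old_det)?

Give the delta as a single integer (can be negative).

Answer: 24

Derivation:
Cofactor C_01 = 4
Entry delta = 6 - 0 = 6
Det delta = entry_delta * cofactor = 6 * 4 = 24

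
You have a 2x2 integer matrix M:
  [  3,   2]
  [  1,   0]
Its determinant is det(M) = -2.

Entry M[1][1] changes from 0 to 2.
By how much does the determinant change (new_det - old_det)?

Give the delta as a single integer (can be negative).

Answer: 6

Derivation:
Cofactor C_11 = 3
Entry delta = 2 - 0 = 2
Det delta = entry_delta * cofactor = 2 * 3 = 6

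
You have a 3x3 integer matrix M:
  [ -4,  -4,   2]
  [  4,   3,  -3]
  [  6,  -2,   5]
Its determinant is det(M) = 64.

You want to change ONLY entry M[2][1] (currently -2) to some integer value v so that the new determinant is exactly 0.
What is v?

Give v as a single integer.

det is linear in entry M[2][1]: det = old_det + (v - -2) * C_21
Cofactor C_21 = -4
Want det = 0: 64 + (v - -2) * -4 = 0
  (v - -2) = -64 / -4 = 16
  v = -2 + (16) = 14

Answer: 14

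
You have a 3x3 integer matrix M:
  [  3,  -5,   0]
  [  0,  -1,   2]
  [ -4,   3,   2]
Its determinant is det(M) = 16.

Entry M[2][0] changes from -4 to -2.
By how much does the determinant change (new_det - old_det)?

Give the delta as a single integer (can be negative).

Cofactor C_20 = -10
Entry delta = -2 - -4 = 2
Det delta = entry_delta * cofactor = 2 * -10 = -20

Answer: -20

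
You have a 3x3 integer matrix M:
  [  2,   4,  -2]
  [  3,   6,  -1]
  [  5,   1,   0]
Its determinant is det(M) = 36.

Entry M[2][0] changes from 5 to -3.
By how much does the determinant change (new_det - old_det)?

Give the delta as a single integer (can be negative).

Cofactor C_20 = 8
Entry delta = -3 - 5 = -8
Det delta = entry_delta * cofactor = -8 * 8 = -64

Answer: -64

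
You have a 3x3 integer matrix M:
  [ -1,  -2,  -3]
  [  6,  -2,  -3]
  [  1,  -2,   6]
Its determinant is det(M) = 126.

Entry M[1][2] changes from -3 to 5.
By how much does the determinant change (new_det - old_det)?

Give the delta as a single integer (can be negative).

Answer: -32

Derivation:
Cofactor C_12 = -4
Entry delta = 5 - -3 = 8
Det delta = entry_delta * cofactor = 8 * -4 = -32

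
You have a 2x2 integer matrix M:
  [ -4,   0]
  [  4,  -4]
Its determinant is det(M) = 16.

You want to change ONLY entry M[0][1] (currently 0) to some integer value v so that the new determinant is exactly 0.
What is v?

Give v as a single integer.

det is linear in entry M[0][1]: det = old_det + (v - 0) * C_01
Cofactor C_01 = -4
Want det = 0: 16 + (v - 0) * -4 = 0
  (v - 0) = -16 / -4 = 4
  v = 0 + (4) = 4

Answer: 4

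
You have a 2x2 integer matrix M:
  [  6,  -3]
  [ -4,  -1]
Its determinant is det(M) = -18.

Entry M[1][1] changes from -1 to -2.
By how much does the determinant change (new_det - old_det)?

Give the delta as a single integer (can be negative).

Cofactor C_11 = 6
Entry delta = -2 - -1 = -1
Det delta = entry_delta * cofactor = -1 * 6 = -6

Answer: -6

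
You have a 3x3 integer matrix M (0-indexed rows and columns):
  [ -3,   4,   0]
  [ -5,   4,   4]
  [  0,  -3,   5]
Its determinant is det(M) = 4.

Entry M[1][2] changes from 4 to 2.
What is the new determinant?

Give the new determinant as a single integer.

Answer: 22

Derivation:
det is linear in row 1: changing M[1][2] by delta changes det by delta * cofactor(1,2).
Cofactor C_12 = (-1)^(1+2) * minor(1,2) = -9
Entry delta = 2 - 4 = -2
Det delta = -2 * -9 = 18
New det = 4 + 18 = 22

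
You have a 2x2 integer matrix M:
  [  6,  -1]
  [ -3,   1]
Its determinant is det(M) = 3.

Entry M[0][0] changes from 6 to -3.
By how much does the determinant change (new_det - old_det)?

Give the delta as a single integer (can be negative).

Answer: -9

Derivation:
Cofactor C_00 = 1
Entry delta = -3 - 6 = -9
Det delta = entry_delta * cofactor = -9 * 1 = -9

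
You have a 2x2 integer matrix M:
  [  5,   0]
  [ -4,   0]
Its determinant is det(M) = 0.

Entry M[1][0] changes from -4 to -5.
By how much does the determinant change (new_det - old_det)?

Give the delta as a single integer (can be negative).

Answer: 0

Derivation:
Cofactor C_10 = 0
Entry delta = -5 - -4 = -1
Det delta = entry_delta * cofactor = -1 * 0 = 0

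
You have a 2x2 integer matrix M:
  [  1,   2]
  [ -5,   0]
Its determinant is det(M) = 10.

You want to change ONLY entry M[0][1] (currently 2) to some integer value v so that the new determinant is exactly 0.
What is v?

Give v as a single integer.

Answer: 0

Derivation:
det is linear in entry M[0][1]: det = old_det + (v - 2) * C_01
Cofactor C_01 = 5
Want det = 0: 10 + (v - 2) * 5 = 0
  (v - 2) = -10 / 5 = -2
  v = 2 + (-2) = 0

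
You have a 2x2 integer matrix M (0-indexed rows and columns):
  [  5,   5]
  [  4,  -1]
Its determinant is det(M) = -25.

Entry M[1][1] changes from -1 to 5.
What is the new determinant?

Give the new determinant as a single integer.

det is linear in row 1: changing M[1][1] by delta changes det by delta * cofactor(1,1).
Cofactor C_11 = (-1)^(1+1) * minor(1,1) = 5
Entry delta = 5 - -1 = 6
Det delta = 6 * 5 = 30
New det = -25 + 30 = 5

Answer: 5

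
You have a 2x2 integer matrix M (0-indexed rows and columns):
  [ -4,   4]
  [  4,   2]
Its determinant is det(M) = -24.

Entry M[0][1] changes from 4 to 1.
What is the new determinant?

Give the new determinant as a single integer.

Answer: -12

Derivation:
det is linear in row 0: changing M[0][1] by delta changes det by delta * cofactor(0,1).
Cofactor C_01 = (-1)^(0+1) * minor(0,1) = -4
Entry delta = 1 - 4 = -3
Det delta = -3 * -4 = 12
New det = -24 + 12 = -12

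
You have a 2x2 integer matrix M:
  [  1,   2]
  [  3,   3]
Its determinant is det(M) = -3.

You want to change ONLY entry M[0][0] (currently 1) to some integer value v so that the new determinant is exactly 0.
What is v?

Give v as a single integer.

det is linear in entry M[0][0]: det = old_det + (v - 1) * C_00
Cofactor C_00 = 3
Want det = 0: -3 + (v - 1) * 3 = 0
  (v - 1) = 3 / 3 = 1
  v = 1 + (1) = 2

Answer: 2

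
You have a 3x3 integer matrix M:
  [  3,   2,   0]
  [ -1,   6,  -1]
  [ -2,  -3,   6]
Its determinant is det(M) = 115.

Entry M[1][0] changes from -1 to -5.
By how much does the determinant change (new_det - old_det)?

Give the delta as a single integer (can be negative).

Answer: 48

Derivation:
Cofactor C_10 = -12
Entry delta = -5 - -1 = -4
Det delta = entry_delta * cofactor = -4 * -12 = 48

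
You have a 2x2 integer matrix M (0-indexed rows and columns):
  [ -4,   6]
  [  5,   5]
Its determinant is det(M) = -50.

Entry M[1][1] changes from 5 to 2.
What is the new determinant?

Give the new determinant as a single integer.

Answer: -38

Derivation:
det is linear in row 1: changing M[1][1] by delta changes det by delta * cofactor(1,1).
Cofactor C_11 = (-1)^(1+1) * minor(1,1) = -4
Entry delta = 2 - 5 = -3
Det delta = -3 * -4 = 12
New det = -50 + 12 = -38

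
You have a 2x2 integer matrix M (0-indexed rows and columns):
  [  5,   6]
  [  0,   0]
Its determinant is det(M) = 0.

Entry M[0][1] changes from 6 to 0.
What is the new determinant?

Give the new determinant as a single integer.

det is linear in row 0: changing M[0][1] by delta changes det by delta * cofactor(0,1).
Cofactor C_01 = (-1)^(0+1) * minor(0,1) = 0
Entry delta = 0 - 6 = -6
Det delta = -6 * 0 = 0
New det = 0 + 0 = 0

Answer: 0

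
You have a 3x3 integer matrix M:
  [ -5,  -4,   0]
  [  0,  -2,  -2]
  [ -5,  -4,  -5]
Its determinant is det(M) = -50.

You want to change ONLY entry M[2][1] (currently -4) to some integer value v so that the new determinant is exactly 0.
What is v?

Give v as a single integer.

Answer: -9

Derivation:
det is linear in entry M[2][1]: det = old_det + (v - -4) * C_21
Cofactor C_21 = -10
Want det = 0: -50 + (v - -4) * -10 = 0
  (v - -4) = 50 / -10 = -5
  v = -4 + (-5) = -9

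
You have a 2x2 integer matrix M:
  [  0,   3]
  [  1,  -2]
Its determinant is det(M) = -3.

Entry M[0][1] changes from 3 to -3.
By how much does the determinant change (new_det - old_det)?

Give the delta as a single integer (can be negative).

Cofactor C_01 = -1
Entry delta = -3 - 3 = -6
Det delta = entry_delta * cofactor = -6 * -1 = 6

Answer: 6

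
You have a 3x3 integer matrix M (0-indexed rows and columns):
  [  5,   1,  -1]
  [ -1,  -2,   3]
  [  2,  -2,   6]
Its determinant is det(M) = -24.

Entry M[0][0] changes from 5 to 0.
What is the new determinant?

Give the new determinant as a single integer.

Answer: 6

Derivation:
det is linear in row 0: changing M[0][0] by delta changes det by delta * cofactor(0,0).
Cofactor C_00 = (-1)^(0+0) * minor(0,0) = -6
Entry delta = 0 - 5 = -5
Det delta = -5 * -6 = 30
New det = -24 + 30 = 6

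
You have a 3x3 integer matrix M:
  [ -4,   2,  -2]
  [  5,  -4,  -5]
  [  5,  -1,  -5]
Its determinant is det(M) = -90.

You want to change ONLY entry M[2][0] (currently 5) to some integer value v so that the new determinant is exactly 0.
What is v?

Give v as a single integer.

det is linear in entry M[2][0]: det = old_det + (v - 5) * C_20
Cofactor C_20 = -18
Want det = 0: -90 + (v - 5) * -18 = 0
  (v - 5) = 90 / -18 = -5
  v = 5 + (-5) = 0

Answer: 0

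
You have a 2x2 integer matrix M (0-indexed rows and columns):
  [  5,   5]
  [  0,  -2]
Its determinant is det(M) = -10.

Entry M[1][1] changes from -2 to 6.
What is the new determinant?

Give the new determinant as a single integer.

Answer: 30

Derivation:
det is linear in row 1: changing M[1][1] by delta changes det by delta * cofactor(1,1).
Cofactor C_11 = (-1)^(1+1) * minor(1,1) = 5
Entry delta = 6 - -2 = 8
Det delta = 8 * 5 = 40
New det = -10 + 40 = 30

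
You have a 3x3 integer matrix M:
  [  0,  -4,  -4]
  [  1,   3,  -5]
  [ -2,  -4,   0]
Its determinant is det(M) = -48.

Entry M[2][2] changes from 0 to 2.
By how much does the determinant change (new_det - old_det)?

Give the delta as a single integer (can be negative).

Answer: 8

Derivation:
Cofactor C_22 = 4
Entry delta = 2 - 0 = 2
Det delta = entry_delta * cofactor = 2 * 4 = 8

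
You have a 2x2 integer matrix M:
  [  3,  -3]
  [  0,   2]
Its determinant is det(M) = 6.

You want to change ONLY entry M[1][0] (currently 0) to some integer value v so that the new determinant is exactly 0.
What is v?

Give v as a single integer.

det is linear in entry M[1][0]: det = old_det + (v - 0) * C_10
Cofactor C_10 = 3
Want det = 0: 6 + (v - 0) * 3 = 0
  (v - 0) = -6 / 3 = -2
  v = 0 + (-2) = -2

Answer: -2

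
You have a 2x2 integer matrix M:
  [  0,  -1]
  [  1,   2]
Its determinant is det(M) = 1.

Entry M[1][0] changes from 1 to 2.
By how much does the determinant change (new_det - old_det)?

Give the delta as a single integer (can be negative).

Answer: 1

Derivation:
Cofactor C_10 = 1
Entry delta = 2 - 1 = 1
Det delta = entry_delta * cofactor = 1 * 1 = 1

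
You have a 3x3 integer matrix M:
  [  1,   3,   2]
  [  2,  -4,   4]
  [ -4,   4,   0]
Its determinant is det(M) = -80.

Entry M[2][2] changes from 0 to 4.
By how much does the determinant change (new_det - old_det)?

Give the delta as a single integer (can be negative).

Cofactor C_22 = -10
Entry delta = 4 - 0 = 4
Det delta = entry_delta * cofactor = 4 * -10 = -40

Answer: -40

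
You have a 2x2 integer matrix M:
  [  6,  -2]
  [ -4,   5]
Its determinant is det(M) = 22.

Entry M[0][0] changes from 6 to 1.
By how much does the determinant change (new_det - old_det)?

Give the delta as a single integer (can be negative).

Answer: -25

Derivation:
Cofactor C_00 = 5
Entry delta = 1 - 6 = -5
Det delta = entry_delta * cofactor = -5 * 5 = -25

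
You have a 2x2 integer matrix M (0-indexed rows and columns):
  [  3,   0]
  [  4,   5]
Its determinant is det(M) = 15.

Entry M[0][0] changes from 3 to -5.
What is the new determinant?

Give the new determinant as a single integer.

Answer: -25

Derivation:
det is linear in row 0: changing M[0][0] by delta changes det by delta * cofactor(0,0).
Cofactor C_00 = (-1)^(0+0) * minor(0,0) = 5
Entry delta = -5 - 3 = -8
Det delta = -8 * 5 = -40
New det = 15 + -40 = -25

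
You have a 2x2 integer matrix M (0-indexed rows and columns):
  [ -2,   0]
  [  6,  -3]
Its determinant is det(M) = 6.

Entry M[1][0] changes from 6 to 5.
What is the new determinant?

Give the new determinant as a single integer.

Answer: 6

Derivation:
det is linear in row 1: changing M[1][0] by delta changes det by delta * cofactor(1,0).
Cofactor C_10 = (-1)^(1+0) * minor(1,0) = 0
Entry delta = 5 - 6 = -1
Det delta = -1 * 0 = 0
New det = 6 + 0 = 6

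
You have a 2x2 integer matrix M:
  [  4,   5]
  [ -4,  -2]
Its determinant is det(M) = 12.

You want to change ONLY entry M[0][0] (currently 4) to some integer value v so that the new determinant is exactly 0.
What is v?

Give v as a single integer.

det is linear in entry M[0][0]: det = old_det + (v - 4) * C_00
Cofactor C_00 = -2
Want det = 0: 12 + (v - 4) * -2 = 0
  (v - 4) = -12 / -2 = 6
  v = 4 + (6) = 10

Answer: 10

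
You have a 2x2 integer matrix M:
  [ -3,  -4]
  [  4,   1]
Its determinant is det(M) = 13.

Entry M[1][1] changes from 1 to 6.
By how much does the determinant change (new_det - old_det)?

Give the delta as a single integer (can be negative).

Cofactor C_11 = -3
Entry delta = 6 - 1 = 5
Det delta = entry_delta * cofactor = 5 * -3 = -15

Answer: -15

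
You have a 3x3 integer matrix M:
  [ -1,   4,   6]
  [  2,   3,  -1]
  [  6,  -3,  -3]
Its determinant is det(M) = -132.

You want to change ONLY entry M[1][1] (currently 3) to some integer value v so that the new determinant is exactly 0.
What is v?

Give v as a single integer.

det is linear in entry M[1][1]: det = old_det + (v - 3) * C_11
Cofactor C_11 = -33
Want det = 0: -132 + (v - 3) * -33 = 0
  (v - 3) = 132 / -33 = -4
  v = 3 + (-4) = -1

Answer: -1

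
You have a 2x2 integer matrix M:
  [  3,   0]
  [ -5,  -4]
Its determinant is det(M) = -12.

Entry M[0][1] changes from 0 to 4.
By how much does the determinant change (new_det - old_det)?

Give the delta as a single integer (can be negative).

Cofactor C_01 = 5
Entry delta = 4 - 0 = 4
Det delta = entry_delta * cofactor = 4 * 5 = 20

Answer: 20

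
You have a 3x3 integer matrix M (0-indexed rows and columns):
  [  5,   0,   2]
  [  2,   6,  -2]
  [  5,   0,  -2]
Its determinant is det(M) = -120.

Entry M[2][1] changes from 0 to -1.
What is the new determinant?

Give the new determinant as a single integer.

det is linear in row 2: changing M[2][1] by delta changes det by delta * cofactor(2,1).
Cofactor C_21 = (-1)^(2+1) * minor(2,1) = 14
Entry delta = -1 - 0 = -1
Det delta = -1 * 14 = -14
New det = -120 + -14 = -134

Answer: -134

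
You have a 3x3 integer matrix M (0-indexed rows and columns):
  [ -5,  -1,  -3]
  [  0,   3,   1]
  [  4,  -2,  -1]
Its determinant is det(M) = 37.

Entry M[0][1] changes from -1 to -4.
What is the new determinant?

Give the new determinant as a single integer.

det is linear in row 0: changing M[0][1] by delta changes det by delta * cofactor(0,1).
Cofactor C_01 = (-1)^(0+1) * minor(0,1) = 4
Entry delta = -4 - -1 = -3
Det delta = -3 * 4 = -12
New det = 37 + -12 = 25

Answer: 25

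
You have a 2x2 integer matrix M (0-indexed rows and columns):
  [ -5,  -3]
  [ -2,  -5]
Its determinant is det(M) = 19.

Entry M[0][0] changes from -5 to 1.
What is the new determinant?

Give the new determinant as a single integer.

det is linear in row 0: changing M[0][0] by delta changes det by delta * cofactor(0,0).
Cofactor C_00 = (-1)^(0+0) * minor(0,0) = -5
Entry delta = 1 - -5 = 6
Det delta = 6 * -5 = -30
New det = 19 + -30 = -11

Answer: -11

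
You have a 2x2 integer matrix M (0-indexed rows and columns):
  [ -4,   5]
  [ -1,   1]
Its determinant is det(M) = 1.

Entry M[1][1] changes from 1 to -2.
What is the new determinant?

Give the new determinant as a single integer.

det is linear in row 1: changing M[1][1] by delta changes det by delta * cofactor(1,1).
Cofactor C_11 = (-1)^(1+1) * minor(1,1) = -4
Entry delta = -2 - 1 = -3
Det delta = -3 * -4 = 12
New det = 1 + 12 = 13

Answer: 13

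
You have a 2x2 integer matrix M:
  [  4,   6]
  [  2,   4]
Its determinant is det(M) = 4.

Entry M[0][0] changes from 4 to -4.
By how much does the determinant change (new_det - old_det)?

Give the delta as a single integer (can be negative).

Answer: -32

Derivation:
Cofactor C_00 = 4
Entry delta = -4 - 4 = -8
Det delta = entry_delta * cofactor = -8 * 4 = -32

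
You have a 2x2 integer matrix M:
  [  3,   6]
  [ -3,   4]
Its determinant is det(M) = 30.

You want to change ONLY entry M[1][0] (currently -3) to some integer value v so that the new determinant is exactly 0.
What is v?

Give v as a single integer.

det is linear in entry M[1][0]: det = old_det + (v - -3) * C_10
Cofactor C_10 = -6
Want det = 0: 30 + (v - -3) * -6 = 0
  (v - -3) = -30 / -6 = 5
  v = -3 + (5) = 2

Answer: 2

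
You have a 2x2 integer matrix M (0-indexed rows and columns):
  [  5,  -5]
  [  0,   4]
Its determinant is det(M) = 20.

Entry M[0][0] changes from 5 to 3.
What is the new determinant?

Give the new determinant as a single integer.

det is linear in row 0: changing M[0][0] by delta changes det by delta * cofactor(0,0).
Cofactor C_00 = (-1)^(0+0) * minor(0,0) = 4
Entry delta = 3 - 5 = -2
Det delta = -2 * 4 = -8
New det = 20 + -8 = 12

Answer: 12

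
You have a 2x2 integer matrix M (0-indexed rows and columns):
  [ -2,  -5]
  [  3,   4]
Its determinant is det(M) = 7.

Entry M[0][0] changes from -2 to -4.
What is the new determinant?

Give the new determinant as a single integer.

det is linear in row 0: changing M[0][0] by delta changes det by delta * cofactor(0,0).
Cofactor C_00 = (-1)^(0+0) * minor(0,0) = 4
Entry delta = -4 - -2 = -2
Det delta = -2 * 4 = -8
New det = 7 + -8 = -1

Answer: -1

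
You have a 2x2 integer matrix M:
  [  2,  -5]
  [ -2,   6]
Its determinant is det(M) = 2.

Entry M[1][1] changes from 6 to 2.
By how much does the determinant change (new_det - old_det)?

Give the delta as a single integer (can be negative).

Answer: -8

Derivation:
Cofactor C_11 = 2
Entry delta = 2 - 6 = -4
Det delta = entry_delta * cofactor = -4 * 2 = -8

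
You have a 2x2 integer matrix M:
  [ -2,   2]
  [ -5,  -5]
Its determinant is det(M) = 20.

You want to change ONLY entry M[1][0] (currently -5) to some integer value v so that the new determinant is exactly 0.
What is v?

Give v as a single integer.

det is linear in entry M[1][0]: det = old_det + (v - -5) * C_10
Cofactor C_10 = -2
Want det = 0: 20 + (v - -5) * -2 = 0
  (v - -5) = -20 / -2 = 10
  v = -5 + (10) = 5

Answer: 5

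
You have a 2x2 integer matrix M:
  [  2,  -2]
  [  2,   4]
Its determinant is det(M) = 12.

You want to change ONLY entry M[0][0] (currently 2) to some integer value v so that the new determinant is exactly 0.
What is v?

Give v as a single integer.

Answer: -1

Derivation:
det is linear in entry M[0][0]: det = old_det + (v - 2) * C_00
Cofactor C_00 = 4
Want det = 0: 12 + (v - 2) * 4 = 0
  (v - 2) = -12 / 4 = -3
  v = 2 + (-3) = -1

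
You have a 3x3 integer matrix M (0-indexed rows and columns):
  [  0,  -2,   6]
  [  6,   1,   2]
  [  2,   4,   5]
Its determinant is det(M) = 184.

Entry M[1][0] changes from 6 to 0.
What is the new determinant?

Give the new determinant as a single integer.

det is linear in row 1: changing M[1][0] by delta changes det by delta * cofactor(1,0).
Cofactor C_10 = (-1)^(1+0) * minor(1,0) = 34
Entry delta = 0 - 6 = -6
Det delta = -6 * 34 = -204
New det = 184 + -204 = -20

Answer: -20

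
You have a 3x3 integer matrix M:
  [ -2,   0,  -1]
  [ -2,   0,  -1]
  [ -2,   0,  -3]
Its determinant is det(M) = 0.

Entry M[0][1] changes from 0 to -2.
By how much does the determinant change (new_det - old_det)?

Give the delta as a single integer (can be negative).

Answer: 8

Derivation:
Cofactor C_01 = -4
Entry delta = -2 - 0 = -2
Det delta = entry_delta * cofactor = -2 * -4 = 8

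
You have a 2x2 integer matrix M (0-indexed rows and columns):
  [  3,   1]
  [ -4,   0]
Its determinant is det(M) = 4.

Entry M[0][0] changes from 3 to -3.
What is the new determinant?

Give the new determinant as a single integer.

Answer: 4

Derivation:
det is linear in row 0: changing M[0][0] by delta changes det by delta * cofactor(0,0).
Cofactor C_00 = (-1)^(0+0) * minor(0,0) = 0
Entry delta = -3 - 3 = -6
Det delta = -6 * 0 = 0
New det = 4 + 0 = 4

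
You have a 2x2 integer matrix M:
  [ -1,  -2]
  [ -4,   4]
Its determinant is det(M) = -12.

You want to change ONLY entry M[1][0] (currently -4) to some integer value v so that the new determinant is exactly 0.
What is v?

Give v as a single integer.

det is linear in entry M[1][0]: det = old_det + (v - -4) * C_10
Cofactor C_10 = 2
Want det = 0: -12 + (v - -4) * 2 = 0
  (v - -4) = 12 / 2 = 6
  v = -4 + (6) = 2

Answer: 2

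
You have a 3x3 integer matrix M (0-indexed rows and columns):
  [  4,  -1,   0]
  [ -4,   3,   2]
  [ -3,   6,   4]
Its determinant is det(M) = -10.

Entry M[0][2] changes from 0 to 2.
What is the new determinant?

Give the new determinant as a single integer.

det is linear in row 0: changing M[0][2] by delta changes det by delta * cofactor(0,2).
Cofactor C_02 = (-1)^(0+2) * minor(0,2) = -15
Entry delta = 2 - 0 = 2
Det delta = 2 * -15 = -30
New det = -10 + -30 = -40

Answer: -40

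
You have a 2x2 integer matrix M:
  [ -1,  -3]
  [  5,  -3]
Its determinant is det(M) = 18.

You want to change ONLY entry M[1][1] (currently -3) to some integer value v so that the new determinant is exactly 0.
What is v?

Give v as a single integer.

det is linear in entry M[1][1]: det = old_det + (v - -3) * C_11
Cofactor C_11 = -1
Want det = 0: 18 + (v - -3) * -1 = 0
  (v - -3) = -18 / -1 = 18
  v = -3 + (18) = 15

Answer: 15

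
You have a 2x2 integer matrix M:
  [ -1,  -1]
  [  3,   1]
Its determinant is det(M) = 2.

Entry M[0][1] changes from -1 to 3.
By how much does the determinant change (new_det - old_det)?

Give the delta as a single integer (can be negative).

Answer: -12

Derivation:
Cofactor C_01 = -3
Entry delta = 3 - -1 = 4
Det delta = entry_delta * cofactor = 4 * -3 = -12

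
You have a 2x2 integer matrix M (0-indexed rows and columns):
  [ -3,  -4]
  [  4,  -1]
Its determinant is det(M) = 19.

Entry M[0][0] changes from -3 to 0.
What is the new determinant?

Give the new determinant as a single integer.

det is linear in row 0: changing M[0][0] by delta changes det by delta * cofactor(0,0).
Cofactor C_00 = (-1)^(0+0) * minor(0,0) = -1
Entry delta = 0 - -3 = 3
Det delta = 3 * -1 = -3
New det = 19 + -3 = 16

Answer: 16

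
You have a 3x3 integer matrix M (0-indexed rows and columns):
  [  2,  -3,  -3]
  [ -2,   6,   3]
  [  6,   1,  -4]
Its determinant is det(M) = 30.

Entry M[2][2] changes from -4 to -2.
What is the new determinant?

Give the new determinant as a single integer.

Answer: 42

Derivation:
det is linear in row 2: changing M[2][2] by delta changes det by delta * cofactor(2,2).
Cofactor C_22 = (-1)^(2+2) * minor(2,2) = 6
Entry delta = -2 - -4 = 2
Det delta = 2 * 6 = 12
New det = 30 + 12 = 42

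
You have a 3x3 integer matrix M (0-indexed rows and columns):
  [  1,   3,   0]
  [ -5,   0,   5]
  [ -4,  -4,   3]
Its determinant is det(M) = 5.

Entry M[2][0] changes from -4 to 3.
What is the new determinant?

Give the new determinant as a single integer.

Answer: 110

Derivation:
det is linear in row 2: changing M[2][0] by delta changes det by delta * cofactor(2,0).
Cofactor C_20 = (-1)^(2+0) * minor(2,0) = 15
Entry delta = 3 - -4 = 7
Det delta = 7 * 15 = 105
New det = 5 + 105 = 110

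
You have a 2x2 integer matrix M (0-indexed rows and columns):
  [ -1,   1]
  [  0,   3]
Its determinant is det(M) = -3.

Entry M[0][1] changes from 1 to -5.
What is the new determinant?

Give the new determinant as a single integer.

det is linear in row 0: changing M[0][1] by delta changes det by delta * cofactor(0,1).
Cofactor C_01 = (-1)^(0+1) * minor(0,1) = 0
Entry delta = -5 - 1 = -6
Det delta = -6 * 0 = 0
New det = -3 + 0 = -3

Answer: -3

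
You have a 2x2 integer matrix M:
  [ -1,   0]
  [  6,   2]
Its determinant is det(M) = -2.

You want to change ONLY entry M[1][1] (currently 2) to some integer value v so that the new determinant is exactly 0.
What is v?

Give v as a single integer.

Answer: 0

Derivation:
det is linear in entry M[1][1]: det = old_det + (v - 2) * C_11
Cofactor C_11 = -1
Want det = 0: -2 + (v - 2) * -1 = 0
  (v - 2) = 2 / -1 = -2
  v = 2 + (-2) = 0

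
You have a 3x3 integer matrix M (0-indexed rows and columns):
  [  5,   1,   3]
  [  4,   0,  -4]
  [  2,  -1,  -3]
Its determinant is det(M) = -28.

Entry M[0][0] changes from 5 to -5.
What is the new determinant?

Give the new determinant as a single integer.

det is linear in row 0: changing M[0][0] by delta changes det by delta * cofactor(0,0).
Cofactor C_00 = (-1)^(0+0) * minor(0,0) = -4
Entry delta = -5 - 5 = -10
Det delta = -10 * -4 = 40
New det = -28 + 40 = 12

Answer: 12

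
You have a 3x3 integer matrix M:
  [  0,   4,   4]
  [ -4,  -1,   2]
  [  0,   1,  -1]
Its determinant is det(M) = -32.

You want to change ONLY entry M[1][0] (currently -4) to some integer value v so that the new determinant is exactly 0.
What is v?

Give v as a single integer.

det is linear in entry M[1][0]: det = old_det + (v - -4) * C_10
Cofactor C_10 = 8
Want det = 0: -32 + (v - -4) * 8 = 0
  (v - -4) = 32 / 8 = 4
  v = -4 + (4) = 0

Answer: 0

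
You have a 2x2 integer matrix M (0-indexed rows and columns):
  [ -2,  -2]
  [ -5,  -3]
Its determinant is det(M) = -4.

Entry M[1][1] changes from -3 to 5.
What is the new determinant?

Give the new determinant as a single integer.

Answer: -20

Derivation:
det is linear in row 1: changing M[1][1] by delta changes det by delta * cofactor(1,1).
Cofactor C_11 = (-1)^(1+1) * minor(1,1) = -2
Entry delta = 5 - -3 = 8
Det delta = 8 * -2 = -16
New det = -4 + -16 = -20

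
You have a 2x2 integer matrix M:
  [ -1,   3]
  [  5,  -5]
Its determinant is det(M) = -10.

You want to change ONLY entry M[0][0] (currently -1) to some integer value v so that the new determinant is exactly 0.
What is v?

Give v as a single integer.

Answer: -3

Derivation:
det is linear in entry M[0][0]: det = old_det + (v - -1) * C_00
Cofactor C_00 = -5
Want det = 0: -10 + (v - -1) * -5 = 0
  (v - -1) = 10 / -5 = -2
  v = -1 + (-2) = -3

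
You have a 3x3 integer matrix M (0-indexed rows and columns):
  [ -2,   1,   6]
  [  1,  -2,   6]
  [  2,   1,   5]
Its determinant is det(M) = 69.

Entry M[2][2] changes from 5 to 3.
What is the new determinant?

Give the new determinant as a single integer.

det is linear in row 2: changing M[2][2] by delta changes det by delta * cofactor(2,2).
Cofactor C_22 = (-1)^(2+2) * minor(2,2) = 3
Entry delta = 3 - 5 = -2
Det delta = -2 * 3 = -6
New det = 69 + -6 = 63

Answer: 63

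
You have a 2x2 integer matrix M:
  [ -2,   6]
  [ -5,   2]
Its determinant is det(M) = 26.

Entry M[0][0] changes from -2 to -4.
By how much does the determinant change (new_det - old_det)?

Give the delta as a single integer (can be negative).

Answer: -4

Derivation:
Cofactor C_00 = 2
Entry delta = -4 - -2 = -2
Det delta = entry_delta * cofactor = -2 * 2 = -4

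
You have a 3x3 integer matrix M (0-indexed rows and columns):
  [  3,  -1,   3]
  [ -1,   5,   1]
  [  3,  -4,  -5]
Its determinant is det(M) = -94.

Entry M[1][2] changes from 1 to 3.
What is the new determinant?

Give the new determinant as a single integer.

det is linear in row 1: changing M[1][2] by delta changes det by delta * cofactor(1,2).
Cofactor C_12 = (-1)^(1+2) * minor(1,2) = 9
Entry delta = 3 - 1 = 2
Det delta = 2 * 9 = 18
New det = -94 + 18 = -76

Answer: -76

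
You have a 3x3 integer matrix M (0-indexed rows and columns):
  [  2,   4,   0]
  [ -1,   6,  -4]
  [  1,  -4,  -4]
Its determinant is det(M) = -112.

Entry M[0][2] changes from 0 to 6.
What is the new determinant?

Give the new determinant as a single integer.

det is linear in row 0: changing M[0][2] by delta changes det by delta * cofactor(0,2).
Cofactor C_02 = (-1)^(0+2) * minor(0,2) = -2
Entry delta = 6 - 0 = 6
Det delta = 6 * -2 = -12
New det = -112 + -12 = -124

Answer: -124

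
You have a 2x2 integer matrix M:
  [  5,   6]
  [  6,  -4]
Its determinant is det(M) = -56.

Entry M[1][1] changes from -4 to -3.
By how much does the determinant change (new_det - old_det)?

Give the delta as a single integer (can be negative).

Answer: 5

Derivation:
Cofactor C_11 = 5
Entry delta = -3 - -4 = 1
Det delta = entry_delta * cofactor = 1 * 5 = 5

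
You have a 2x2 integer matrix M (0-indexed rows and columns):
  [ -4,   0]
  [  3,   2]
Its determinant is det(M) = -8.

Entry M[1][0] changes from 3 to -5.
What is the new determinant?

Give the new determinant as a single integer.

Answer: -8

Derivation:
det is linear in row 1: changing M[1][0] by delta changes det by delta * cofactor(1,0).
Cofactor C_10 = (-1)^(1+0) * minor(1,0) = 0
Entry delta = -5 - 3 = -8
Det delta = -8 * 0 = 0
New det = -8 + 0 = -8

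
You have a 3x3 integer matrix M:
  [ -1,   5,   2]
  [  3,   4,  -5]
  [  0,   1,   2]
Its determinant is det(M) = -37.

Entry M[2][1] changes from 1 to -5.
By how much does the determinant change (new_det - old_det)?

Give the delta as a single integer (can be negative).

Answer: -6

Derivation:
Cofactor C_21 = 1
Entry delta = -5 - 1 = -6
Det delta = entry_delta * cofactor = -6 * 1 = -6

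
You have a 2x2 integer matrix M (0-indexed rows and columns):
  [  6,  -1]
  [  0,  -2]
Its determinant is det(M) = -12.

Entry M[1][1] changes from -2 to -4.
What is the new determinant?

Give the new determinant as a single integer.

det is linear in row 1: changing M[1][1] by delta changes det by delta * cofactor(1,1).
Cofactor C_11 = (-1)^(1+1) * minor(1,1) = 6
Entry delta = -4 - -2 = -2
Det delta = -2 * 6 = -12
New det = -12 + -12 = -24

Answer: -24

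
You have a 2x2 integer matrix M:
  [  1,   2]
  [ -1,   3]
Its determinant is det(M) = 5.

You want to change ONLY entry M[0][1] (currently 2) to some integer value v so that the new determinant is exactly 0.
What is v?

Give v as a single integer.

Answer: -3

Derivation:
det is linear in entry M[0][1]: det = old_det + (v - 2) * C_01
Cofactor C_01 = 1
Want det = 0: 5 + (v - 2) * 1 = 0
  (v - 2) = -5 / 1 = -5
  v = 2 + (-5) = -3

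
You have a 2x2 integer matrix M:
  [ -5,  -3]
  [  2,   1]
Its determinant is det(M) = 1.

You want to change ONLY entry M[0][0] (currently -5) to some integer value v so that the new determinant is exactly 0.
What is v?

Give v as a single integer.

Answer: -6

Derivation:
det is linear in entry M[0][0]: det = old_det + (v - -5) * C_00
Cofactor C_00 = 1
Want det = 0: 1 + (v - -5) * 1 = 0
  (v - -5) = -1 / 1 = -1
  v = -5 + (-1) = -6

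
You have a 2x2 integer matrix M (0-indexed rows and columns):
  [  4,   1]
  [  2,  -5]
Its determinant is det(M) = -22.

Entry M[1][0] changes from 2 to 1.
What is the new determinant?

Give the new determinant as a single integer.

det is linear in row 1: changing M[1][0] by delta changes det by delta * cofactor(1,0).
Cofactor C_10 = (-1)^(1+0) * minor(1,0) = -1
Entry delta = 1 - 2 = -1
Det delta = -1 * -1 = 1
New det = -22 + 1 = -21

Answer: -21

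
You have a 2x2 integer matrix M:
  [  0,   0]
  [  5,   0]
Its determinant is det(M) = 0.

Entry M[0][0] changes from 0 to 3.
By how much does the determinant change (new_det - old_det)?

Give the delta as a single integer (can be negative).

Answer: 0

Derivation:
Cofactor C_00 = 0
Entry delta = 3 - 0 = 3
Det delta = entry_delta * cofactor = 3 * 0 = 0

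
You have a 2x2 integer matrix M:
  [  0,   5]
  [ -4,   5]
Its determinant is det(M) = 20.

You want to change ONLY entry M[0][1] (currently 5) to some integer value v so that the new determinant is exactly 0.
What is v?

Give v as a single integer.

det is linear in entry M[0][1]: det = old_det + (v - 5) * C_01
Cofactor C_01 = 4
Want det = 0: 20 + (v - 5) * 4 = 0
  (v - 5) = -20 / 4 = -5
  v = 5 + (-5) = 0

Answer: 0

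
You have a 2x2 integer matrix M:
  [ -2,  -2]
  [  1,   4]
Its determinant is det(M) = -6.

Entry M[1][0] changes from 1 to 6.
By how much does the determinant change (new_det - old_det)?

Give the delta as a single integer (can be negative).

Cofactor C_10 = 2
Entry delta = 6 - 1 = 5
Det delta = entry_delta * cofactor = 5 * 2 = 10

Answer: 10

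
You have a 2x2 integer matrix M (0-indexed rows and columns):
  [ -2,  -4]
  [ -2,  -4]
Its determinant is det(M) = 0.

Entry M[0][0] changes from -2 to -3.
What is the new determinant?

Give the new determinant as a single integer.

Answer: 4

Derivation:
det is linear in row 0: changing M[0][0] by delta changes det by delta * cofactor(0,0).
Cofactor C_00 = (-1)^(0+0) * minor(0,0) = -4
Entry delta = -3 - -2 = -1
Det delta = -1 * -4 = 4
New det = 0 + 4 = 4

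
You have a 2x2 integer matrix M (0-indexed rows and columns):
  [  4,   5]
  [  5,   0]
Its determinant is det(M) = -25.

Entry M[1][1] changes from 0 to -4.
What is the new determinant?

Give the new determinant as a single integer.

det is linear in row 1: changing M[1][1] by delta changes det by delta * cofactor(1,1).
Cofactor C_11 = (-1)^(1+1) * minor(1,1) = 4
Entry delta = -4 - 0 = -4
Det delta = -4 * 4 = -16
New det = -25 + -16 = -41

Answer: -41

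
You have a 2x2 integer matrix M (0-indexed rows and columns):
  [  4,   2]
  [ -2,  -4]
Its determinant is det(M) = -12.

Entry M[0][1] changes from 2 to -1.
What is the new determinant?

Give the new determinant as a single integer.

Answer: -18

Derivation:
det is linear in row 0: changing M[0][1] by delta changes det by delta * cofactor(0,1).
Cofactor C_01 = (-1)^(0+1) * minor(0,1) = 2
Entry delta = -1 - 2 = -3
Det delta = -3 * 2 = -6
New det = -12 + -6 = -18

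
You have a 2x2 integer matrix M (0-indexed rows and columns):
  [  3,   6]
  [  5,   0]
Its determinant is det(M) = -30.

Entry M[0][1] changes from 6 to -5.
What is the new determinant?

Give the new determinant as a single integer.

det is linear in row 0: changing M[0][1] by delta changes det by delta * cofactor(0,1).
Cofactor C_01 = (-1)^(0+1) * minor(0,1) = -5
Entry delta = -5 - 6 = -11
Det delta = -11 * -5 = 55
New det = -30 + 55 = 25

Answer: 25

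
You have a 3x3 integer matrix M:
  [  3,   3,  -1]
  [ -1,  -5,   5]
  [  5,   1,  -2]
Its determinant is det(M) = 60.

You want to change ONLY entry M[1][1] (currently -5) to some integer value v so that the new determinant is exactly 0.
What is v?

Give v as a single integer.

det is linear in entry M[1][1]: det = old_det + (v - -5) * C_11
Cofactor C_11 = -1
Want det = 0: 60 + (v - -5) * -1 = 0
  (v - -5) = -60 / -1 = 60
  v = -5 + (60) = 55

Answer: 55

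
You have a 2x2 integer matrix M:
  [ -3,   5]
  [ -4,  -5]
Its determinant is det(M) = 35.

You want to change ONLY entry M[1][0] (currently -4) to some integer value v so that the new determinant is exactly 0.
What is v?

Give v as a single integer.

Answer: 3

Derivation:
det is linear in entry M[1][0]: det = old_det + (v - -4) * C_10
Cofactor C_10 = -5
Want det = 0: 35 + (v - -4) * -5 = 0
  (v - -4) = -35 / -5 = 7
  v = -4 + (7) = 3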